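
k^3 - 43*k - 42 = (k - 7)*(k + 1)*(k + 6)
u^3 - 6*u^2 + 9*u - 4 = (u - 4)*(u - 1)^2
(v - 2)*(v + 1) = v^2 - v - 2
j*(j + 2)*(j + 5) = j^3 + 7*j^2 + 10*j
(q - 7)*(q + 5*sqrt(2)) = q^2 - 7*q + 5*sqrt(2)*q - 35*sqrt(2)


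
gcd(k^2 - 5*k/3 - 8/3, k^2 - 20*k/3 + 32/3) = k - 8/3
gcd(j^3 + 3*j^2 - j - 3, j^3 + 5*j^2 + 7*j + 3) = j^2 + 4*j + 3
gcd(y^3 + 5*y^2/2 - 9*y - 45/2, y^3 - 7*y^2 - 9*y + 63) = y^2 - 9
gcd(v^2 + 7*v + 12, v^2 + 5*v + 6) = v + 3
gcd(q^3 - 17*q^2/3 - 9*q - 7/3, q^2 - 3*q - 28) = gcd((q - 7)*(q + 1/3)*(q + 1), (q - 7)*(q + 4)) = q - 7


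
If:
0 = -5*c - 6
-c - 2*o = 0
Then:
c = -6/5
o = 3/5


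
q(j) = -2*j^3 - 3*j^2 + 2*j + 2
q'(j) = -6*j^2 - 6*j + 2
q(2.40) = -38.13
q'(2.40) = -46.96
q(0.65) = 1.48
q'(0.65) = -4.44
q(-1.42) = -1.16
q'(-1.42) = -1.58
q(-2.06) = 2.63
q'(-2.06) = -11.10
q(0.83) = 0.45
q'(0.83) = -7.11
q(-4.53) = 117.30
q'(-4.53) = -93.95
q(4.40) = -217.65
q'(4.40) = -140.56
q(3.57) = -120.09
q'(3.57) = -95.89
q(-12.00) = 3002.00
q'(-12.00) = -790.00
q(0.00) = 2.00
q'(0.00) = 2.00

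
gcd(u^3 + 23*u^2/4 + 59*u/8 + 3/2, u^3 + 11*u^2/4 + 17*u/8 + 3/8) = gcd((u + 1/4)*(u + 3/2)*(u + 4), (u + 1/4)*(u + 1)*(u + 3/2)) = u^2 + 7*u/4 + 3/8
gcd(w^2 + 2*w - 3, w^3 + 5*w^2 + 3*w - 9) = w^2 + 2*w - 3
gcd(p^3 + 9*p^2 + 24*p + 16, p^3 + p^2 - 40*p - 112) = p^2 + 8*p + 16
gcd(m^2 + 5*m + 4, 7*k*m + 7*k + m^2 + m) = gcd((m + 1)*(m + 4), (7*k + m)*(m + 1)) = m + 1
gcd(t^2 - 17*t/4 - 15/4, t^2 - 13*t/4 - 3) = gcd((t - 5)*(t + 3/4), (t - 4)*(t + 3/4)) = t + 3/4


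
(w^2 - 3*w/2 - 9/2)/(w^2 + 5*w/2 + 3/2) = (w - 3)/(w + 1)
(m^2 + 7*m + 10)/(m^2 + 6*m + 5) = (m + 2)/(m + 1)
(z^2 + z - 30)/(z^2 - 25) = (z + 6)/(z + 5)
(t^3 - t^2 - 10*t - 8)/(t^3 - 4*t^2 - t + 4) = (t + 2)/(t - 1)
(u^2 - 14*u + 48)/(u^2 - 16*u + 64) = (u - 6)/(u - 8)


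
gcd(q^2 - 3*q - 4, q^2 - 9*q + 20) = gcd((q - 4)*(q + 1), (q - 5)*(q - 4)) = q - 4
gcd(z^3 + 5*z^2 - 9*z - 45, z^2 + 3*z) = z + 3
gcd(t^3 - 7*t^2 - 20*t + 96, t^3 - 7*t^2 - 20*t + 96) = t^3 - 7*t^2 - 20*t + 96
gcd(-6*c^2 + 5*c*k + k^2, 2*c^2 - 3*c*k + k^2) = c - k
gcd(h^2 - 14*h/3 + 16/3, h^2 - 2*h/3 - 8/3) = h - 2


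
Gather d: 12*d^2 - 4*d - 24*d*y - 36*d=12*d^2 + d*(-24*y - 40)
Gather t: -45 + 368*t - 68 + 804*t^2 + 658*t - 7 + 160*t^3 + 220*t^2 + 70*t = 160*t^3 + 1024*t^2 + 1096*t - 120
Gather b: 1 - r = 1 - r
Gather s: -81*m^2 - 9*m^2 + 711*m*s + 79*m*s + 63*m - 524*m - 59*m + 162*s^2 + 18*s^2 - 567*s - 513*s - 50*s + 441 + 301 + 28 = -90*m^2 - 520*m + 180*s^2 + s*(790*m - 1130) + 770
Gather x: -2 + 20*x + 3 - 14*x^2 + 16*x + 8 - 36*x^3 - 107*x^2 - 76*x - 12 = -36*x^3 - 121*x^2 - 40*x - 3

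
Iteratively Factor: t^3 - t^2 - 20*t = (t + 4)*(t^2 - 5*t) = t*(t + 4)*(t - 5)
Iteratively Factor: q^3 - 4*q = (q - 2)*(q^2 + 2*q) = q*(q - 2)*(q + 2)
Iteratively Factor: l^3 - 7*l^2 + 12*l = (l)*(l^2 - 7*l + 12) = l*(l - 4)*(l - 3)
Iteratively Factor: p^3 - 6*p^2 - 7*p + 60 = (p - 5)*(p^2 - p - 12) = (p - 5)*(p - 4)*(p + 3)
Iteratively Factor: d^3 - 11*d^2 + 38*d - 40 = (d - 2)*(d^2 - 9*d + 20) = (d - 4)*(d - 2)*(d - 5)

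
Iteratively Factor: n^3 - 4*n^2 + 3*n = (n)*(n^2 - 4*n + 3) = n*(n - 3)*(n - 1)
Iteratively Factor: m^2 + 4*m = (m)*(m + 4)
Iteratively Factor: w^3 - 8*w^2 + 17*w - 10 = (w - 5)*(w^2 - 3*w + 2) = (w - 5)*(w - 1)*(w - 2)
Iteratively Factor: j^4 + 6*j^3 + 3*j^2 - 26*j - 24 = (j + 3)*(j^3 + 3*j^2 - 6*j - 8) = (j - 2)*(j + 3)*(j^2 + 5*j + 4) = (j - 2)*(j + 1)*(j + 3)*(j + 4)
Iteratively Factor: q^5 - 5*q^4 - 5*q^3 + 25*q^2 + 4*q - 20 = (q - 1)*(q^4 - 4*q^3 - 9*q^2 + 16*q + 20) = (q - 1)*(q + 2)*(q^3 - 6*q^2 + 3*q + 10) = (q - 2)*(q - 1)*(q + 2)*(q^2 - 4*q - 5) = (q - 5)*(q - 2)*(q - 1)*(q + 2)*(q + 1)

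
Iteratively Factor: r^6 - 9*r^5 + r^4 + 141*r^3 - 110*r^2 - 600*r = (r + 2)*(r^5 - 11*r^4 + 23*r^3 + 95*r^2 - 300*r) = (r + 2)*(r + 3)*(r^4 - 14*r^3 + 65*r^2 - 100*r) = (r - 5)*(r + 2)*(r + 3)*(r^3 - 9*r^2 + 20*r) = r*(r - 5)*(r + 2)*(r + 3)*(r^2 - 9*r + 20) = r*(r - 5)*(r - 4)*(r + 2)*(r + 3)*(r - 5)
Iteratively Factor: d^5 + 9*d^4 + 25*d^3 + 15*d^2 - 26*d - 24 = (d - 1)*(d^4 + 10*d^3 + 35*d^2 + 50*d + 24) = (d - 1)*(d + 2)*(d^3 + 8*d^2 + 19*d + 12) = (d - 1)*(d + 2)*(d + 4)*(d^2 + 4*d + 3) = (d - 1)*(d + 1)*(d + 2)*(d + 4)*(d + 3)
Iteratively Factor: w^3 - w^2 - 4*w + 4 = (w + 2)*(w^2 - 3*w + 2) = (w - 2)*(w + 2)*(w - 1)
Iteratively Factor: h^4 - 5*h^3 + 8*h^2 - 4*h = (h - 2)*(h^3 - 3*h^2 + 2*h) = (h - 2)^2*(h^2 - h) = h*(h - 2)^2*(h - 1)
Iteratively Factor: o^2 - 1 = (o - 1)*(o + 1)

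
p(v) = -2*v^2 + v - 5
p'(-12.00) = 49.00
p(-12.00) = -305.00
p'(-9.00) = 37.00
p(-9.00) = -176.00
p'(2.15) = -7.60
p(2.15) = -12.10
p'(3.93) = -14.72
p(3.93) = -31.96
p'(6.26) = -24.04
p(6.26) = -77.12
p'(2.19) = -7.76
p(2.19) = -12.40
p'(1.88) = -6.52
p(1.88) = -10.19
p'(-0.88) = 4.52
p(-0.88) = -7.43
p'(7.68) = -29.72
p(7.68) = -115.28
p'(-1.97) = 8.88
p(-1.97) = -14.73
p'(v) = 1 - 4*v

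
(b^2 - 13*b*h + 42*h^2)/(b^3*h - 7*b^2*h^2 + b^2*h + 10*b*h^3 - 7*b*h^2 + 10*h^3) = (b^2 - 13*b*h + 42*h^2)/(h*(b^3 - 7*b^2*h + b^2 + 10*b*h^2 - 7*b*h + 10*h^2))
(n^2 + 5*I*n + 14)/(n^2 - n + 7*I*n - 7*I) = (n - 2*I)/(n - 1)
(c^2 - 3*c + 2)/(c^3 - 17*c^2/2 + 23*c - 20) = 2*(c - 1)/(2*c^2 - 13*c + 20)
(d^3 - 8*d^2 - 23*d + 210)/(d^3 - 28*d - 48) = (d^2 - 2*d - 35)/(d^2 + 6*d + 8)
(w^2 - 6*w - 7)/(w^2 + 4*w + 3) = (w - 7)/(w + 3)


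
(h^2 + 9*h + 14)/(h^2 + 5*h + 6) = (h + 7)/(h + 3)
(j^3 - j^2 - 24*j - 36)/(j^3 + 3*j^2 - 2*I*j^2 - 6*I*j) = (j^2 - 4*j - 12)/(j*(j - 2*I))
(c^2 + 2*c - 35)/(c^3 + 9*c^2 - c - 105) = (c - 5)/(c^2 + 2*c - 15)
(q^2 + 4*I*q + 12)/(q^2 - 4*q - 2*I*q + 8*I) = (q + 6*I)/(q - 4)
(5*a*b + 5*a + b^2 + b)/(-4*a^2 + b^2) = (-5*a*b - 5*a - b^2 - b)/(4*a^2 - b^2)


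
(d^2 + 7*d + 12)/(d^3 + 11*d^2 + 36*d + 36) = (d + 4)/(d^2 + 8*d + 12)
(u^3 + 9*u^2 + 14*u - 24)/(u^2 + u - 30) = (u^2 + 3*u - 4)/(u - 5)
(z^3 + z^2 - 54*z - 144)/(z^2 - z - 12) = (z^2 - 2*z - 48)/(z - 4)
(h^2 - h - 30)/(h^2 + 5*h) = (h - 6)/h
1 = 1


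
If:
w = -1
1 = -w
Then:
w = -1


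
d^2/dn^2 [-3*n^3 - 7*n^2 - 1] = -18*n - 14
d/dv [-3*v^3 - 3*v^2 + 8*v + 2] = -9*v^2 - 6*v + 8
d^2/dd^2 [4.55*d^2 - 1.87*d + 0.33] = 9.10000000000000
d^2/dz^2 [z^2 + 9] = 2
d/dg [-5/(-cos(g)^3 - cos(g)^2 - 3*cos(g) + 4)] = 5*(3*cos(g)^2 + 2*cos(g) + 3)*sin(g)/(cos(g)^3 + cos(g)^2 + 3*cos(g) - 4)^2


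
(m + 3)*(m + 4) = m^2 + 7*m + 12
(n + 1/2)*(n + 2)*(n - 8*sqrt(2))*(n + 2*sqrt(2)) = n^4 - 6*sqrt(2)*n^3 + 5*n^3/2 - 31*n^2 - 15*sqrt(2)*n^2 - 80*n - 6*sqrt(2)*n - 32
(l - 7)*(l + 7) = l^2 - 49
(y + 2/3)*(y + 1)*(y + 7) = y^3 + 26*y^2/3 + 37*y/3 + 14/3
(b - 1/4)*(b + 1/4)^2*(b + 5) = b^4 + 21*b^3/4 + 19*b^2/16 - 21*b/64 - 5/64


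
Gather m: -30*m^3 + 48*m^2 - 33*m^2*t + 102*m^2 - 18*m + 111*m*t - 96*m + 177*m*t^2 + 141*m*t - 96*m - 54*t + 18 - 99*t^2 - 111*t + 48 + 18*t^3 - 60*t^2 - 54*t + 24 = -30*m^3 + m^2*(150 - 33*t) + m*(177*t^2 + 252*t - 210) + 18*t^3 - 159*t^2 - 219*t + 90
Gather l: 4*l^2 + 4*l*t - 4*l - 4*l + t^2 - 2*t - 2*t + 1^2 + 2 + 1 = 4*l^2 + l*(4*t - 8) + t^2 - 4*t + 4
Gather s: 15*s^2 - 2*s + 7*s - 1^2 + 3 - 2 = 15*s^2 + 5*s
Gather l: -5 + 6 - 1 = 0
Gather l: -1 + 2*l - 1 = 2*l - 2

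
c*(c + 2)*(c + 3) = c^3 + 5*c^2 + 6*c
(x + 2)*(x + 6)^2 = x^3 + 14*x^2 + 60*x + 72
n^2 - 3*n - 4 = (n - 4)*(n + 1)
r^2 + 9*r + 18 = (r + 3)*(r + 6)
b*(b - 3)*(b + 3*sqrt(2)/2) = b^3 - 3*b^2 + 3*sqrt(2)*b^2/2 - 9*sqrt(2)*b/2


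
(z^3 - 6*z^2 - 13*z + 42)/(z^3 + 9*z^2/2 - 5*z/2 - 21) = 2*(z - 7)/(2*z + 7)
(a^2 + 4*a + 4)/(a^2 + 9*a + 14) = (a + 2)/(a + 7)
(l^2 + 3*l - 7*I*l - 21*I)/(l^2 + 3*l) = (l - 7*I)/l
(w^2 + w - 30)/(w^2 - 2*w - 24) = (-w^2 - w + 30)/(-w^2 + 2*w + 24)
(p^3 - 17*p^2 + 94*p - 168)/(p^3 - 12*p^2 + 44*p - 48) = (p - 7)/(p - 2)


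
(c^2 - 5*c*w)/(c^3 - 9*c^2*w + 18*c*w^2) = (c - 5*w)/(c^2 - 9*c*w + 18*w^2)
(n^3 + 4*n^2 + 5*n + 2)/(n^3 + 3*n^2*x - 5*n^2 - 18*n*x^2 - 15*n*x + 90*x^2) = (n^3 + 4*n^2 + 5*n + 2)/(n^3 + 3*n^2*x - 5*n^2 - 18*n*x^2 - 15*n*x + 90*x^2)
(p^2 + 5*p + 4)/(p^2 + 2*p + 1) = (p + 4)/(p + 1)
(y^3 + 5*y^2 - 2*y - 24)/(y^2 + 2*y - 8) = y + 3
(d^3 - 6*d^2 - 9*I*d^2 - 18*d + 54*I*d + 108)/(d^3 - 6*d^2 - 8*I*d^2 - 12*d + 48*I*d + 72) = (d - 3*I)/(d - 2*I)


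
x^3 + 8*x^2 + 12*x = x*(x + 2)*(x + 6)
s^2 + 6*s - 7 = (s - 1)*(s + 7)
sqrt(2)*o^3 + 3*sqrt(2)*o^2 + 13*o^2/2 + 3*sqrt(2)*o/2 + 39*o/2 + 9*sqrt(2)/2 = (o + 3)*(o + 3*sqrt(2))*(sqrt(2)*o + 1/2)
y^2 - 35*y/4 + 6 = (y - 8)*(y - 3/4)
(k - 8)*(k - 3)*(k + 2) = k^3 - 9*k^2 + 2*k + 48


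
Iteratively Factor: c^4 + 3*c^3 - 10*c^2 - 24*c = (c + 4)*(c^3 - c^2 - 6*c) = c*(c + 4)*(c^2 - c - 6) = c*(c - 3)*(c + 4)*(c + 2)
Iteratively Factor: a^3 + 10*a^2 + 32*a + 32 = (a + 2)*(a^2 + 8*a + 16) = (a + 2)*(a + 4)*(a + 4)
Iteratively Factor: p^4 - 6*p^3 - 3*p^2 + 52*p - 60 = (p - 5)*(p^3 - p^2 - 8*p + 12) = (p - 5)*(p - 2)*(p^2 + p - 6) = (p - 5)*(p - 2)*(p + 3)*(p - 2)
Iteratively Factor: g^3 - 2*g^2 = (g - 2)*(g^2) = g*(g - 2)*(g)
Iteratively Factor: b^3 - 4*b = (b + 2)*(b^2 - 2*b) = b*(b + 2)*(b - 2)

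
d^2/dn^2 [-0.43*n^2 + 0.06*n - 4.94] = -0.860000000000000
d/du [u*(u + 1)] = 2*u + 1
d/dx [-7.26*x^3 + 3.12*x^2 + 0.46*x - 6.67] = -21.78*x^2 + 6.24*x + 0.46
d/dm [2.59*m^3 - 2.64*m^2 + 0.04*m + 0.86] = 7.77*m^2 - 5.28*m + 0.04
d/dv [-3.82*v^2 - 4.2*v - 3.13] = -7.64*v - 4.2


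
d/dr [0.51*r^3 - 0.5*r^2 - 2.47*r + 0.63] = 1.53*r^2 - 1.0*r - 2.47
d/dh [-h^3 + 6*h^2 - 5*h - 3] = -3*h^2 + 12*h - 5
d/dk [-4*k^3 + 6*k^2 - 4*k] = -12*k^2 + 12*k - 4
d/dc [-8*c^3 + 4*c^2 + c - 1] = -24*c^2 + 8*c + 1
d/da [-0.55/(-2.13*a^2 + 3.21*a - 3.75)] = (1.7655 - 2.343*a)/(2.13*a^2 - 3.21*a + 3.75)^2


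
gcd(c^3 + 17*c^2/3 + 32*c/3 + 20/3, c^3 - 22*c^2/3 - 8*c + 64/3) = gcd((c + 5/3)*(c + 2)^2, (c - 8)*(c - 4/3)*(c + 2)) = c + 2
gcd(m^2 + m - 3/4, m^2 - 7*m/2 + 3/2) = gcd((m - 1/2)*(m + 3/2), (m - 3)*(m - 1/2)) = m - 1/2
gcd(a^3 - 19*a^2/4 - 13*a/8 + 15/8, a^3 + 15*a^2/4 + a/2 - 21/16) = a^2 + a/4 - 3/8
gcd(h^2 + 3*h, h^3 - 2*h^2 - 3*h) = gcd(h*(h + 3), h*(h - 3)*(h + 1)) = h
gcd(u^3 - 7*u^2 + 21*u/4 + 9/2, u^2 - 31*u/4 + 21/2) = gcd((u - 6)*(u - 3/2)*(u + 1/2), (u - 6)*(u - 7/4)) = u - 6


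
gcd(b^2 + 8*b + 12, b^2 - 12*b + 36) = 1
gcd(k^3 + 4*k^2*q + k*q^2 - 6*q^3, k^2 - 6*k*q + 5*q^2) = -k + q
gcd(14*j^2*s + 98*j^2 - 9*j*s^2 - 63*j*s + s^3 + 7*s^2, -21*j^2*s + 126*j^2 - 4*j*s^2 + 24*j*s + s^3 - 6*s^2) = -7*j + s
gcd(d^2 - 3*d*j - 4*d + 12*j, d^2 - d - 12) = d - 4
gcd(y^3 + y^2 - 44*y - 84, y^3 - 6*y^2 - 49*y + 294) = y - 7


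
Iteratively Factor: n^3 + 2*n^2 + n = (n + 1)*(n^2 + n) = n*(n + 1)*(n + 1)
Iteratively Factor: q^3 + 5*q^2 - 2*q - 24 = (q + 4)*(q^2 + q - 6) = (q - 2)*(q + 4)*(q + 3)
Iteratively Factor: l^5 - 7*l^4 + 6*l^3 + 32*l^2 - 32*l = (l - 1)*(l^4 - 6*l^3 + 32*l) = l*(l - 1)*(l^3 - 6*l^2 + 32) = l*(l - 1)*(l + 2)*(l^2 - 8*l + 16) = l*(l - 4)*(l - 1)*(l + 2)*(l - 4)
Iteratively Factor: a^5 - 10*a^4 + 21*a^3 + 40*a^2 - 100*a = (a - 5)*(a^4 - 5*a^3 - 4*a^2 + 20*a) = (a - 5)*(a - 2)*(a^3 - 3*a^2 - 10*a) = a*(a - 5)*(a - 2)*(a^2 - 3*a - 10) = a*(a - 5)^2*(a - 2)*(a + 2)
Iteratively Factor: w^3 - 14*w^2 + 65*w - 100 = (w - 5)*(w^2 - 9*w + 20) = (w - 5)^2*(w - 4)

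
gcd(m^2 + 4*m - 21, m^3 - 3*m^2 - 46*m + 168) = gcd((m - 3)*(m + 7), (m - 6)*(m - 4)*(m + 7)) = m + 7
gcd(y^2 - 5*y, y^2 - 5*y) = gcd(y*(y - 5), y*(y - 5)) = y^2 - 5*y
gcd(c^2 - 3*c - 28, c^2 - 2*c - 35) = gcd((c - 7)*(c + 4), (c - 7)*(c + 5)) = c - 7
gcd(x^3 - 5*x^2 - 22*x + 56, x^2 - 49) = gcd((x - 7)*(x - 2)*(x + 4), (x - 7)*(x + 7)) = x - 7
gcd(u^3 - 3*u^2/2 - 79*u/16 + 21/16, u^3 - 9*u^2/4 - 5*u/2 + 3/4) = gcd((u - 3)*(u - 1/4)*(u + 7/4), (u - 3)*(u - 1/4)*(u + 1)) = u^2 - 13*u/4 + 3/4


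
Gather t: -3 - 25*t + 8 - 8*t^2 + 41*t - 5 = -8*t^2 + 16*t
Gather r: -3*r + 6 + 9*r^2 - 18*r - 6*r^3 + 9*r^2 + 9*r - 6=-6*r^3 + 18*r^2 - 12*r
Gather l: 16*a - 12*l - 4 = 16*a - 12*l - 4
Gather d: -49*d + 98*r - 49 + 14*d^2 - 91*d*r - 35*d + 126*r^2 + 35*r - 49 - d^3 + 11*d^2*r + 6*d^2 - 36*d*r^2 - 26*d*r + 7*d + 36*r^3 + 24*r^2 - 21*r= -d^3 + d^2*(11*r + 20) + d*(-36*r^2 - 117*r - 77) + 36*r^3 + 150*r^2 + 112*r - 98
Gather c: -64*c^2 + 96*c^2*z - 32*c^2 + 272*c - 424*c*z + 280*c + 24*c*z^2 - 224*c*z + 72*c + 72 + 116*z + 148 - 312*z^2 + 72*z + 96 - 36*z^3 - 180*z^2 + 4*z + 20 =c^2*(96*z - 96) + c*(24*z^2 - 648*z + 624) - 36*z^3 - 492*z^2 + 192*z + 336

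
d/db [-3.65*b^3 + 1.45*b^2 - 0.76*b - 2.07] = -10.95*b^2 + 2.9*b - 0.76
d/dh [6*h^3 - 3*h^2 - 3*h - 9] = 18*h^2 - 6*h - 3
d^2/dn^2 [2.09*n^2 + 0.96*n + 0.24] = 4.18000000000000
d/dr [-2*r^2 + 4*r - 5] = 4 - 4*r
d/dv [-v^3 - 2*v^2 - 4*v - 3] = -3*v^2 - 4*v - 4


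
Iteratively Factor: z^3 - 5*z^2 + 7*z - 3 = (z - 1)*(z^2 - 4*z + 3) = (z - 3)*(z - 1)*(z - 1)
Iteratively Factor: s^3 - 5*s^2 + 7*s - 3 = (s - 3)*(s^2 - 2*s + 1) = (s - 3)*(s - 1)*(s - 1)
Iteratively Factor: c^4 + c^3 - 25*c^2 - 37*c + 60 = (c + 3)*(c^3 - 2*c^2 - 19*c + 20) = (c - 1)*(c + 3)*(c^2 - c - 20) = (c - 1)*(c + 3)*(c + 4)*(c - 5)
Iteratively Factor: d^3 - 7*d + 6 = (d - 1)*(d^2 + d - 6) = (d - 1)*(d + 3)*(d - 2)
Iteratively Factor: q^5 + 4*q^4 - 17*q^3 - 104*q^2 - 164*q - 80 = (q + 2)*(q^4 + 2*q^3 - 21*q^2 - 62*q - 40) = (q + 2)^2*(q^3 - 21*q - 20) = (q + 1)*(q + 2)^2*(q^2 - q - 20) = (q + 1)*(q + 2)^2*(q + 4)*(q - 5)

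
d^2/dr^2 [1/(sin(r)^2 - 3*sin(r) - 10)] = (-4*sin(r)^4 + 9*sin(r)^3 - 43*sin(r)^2 + 12*sin(r) + 38)/((sin(r) - 5)^3*(sin(r) + 2)^3)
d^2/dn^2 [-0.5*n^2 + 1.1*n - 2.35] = -1.00000000000000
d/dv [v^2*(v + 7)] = v*(3*v + 14)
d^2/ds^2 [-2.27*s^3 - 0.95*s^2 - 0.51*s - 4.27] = -13.62*s - 1.9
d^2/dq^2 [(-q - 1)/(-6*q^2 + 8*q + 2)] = ((1 - 9*q)*(-3*q^2 + 4*q + 1) - 4*(q + 1)*(3*q - 2)^2)/(-3*q^2 + 4*q + 1)^3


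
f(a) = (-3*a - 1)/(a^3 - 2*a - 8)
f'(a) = (2 - 3*a^2)*(-3*a - 1)/(a^3 - 2*a - 8)^2 - 3/(a^3 - 2*a - 8) = (-3*a^3 + 6*a + (3*a + 1)*(3*a^2 - 2) + 24)/(-a^3 + 2*a + 8)^2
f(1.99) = 1.70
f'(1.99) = 4.83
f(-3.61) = -0.21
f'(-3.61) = -0.10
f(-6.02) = -0.08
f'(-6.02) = -0.03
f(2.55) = -2.48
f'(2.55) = 11.63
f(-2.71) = -0.32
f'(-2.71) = -0.15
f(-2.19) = -0.39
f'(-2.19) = -0.13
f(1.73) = 0.99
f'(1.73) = 1.57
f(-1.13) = -0.33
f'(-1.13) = 0.33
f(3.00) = -0.77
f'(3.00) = 1.25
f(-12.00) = -0.02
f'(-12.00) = 0.00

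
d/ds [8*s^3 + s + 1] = 24*s^2 + 1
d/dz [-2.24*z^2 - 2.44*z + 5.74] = -4.48*z - 2.44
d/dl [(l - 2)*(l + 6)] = 2*l + 4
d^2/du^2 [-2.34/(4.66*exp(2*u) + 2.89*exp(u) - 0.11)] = (-2.34*(9.32*exp(u) + 2.89)*(18.64*exp(u) + 5.78)*exp(u) + (43.6176*exp(u) + 6.7626)*(4.66*exp(2*u) + 2.89*exp(u) - 0.11))*exp(u)/(4.66*exp(2*u) + 2.89*exp(u) - 0.11)^3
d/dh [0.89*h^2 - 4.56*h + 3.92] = 1.78*h - 4.56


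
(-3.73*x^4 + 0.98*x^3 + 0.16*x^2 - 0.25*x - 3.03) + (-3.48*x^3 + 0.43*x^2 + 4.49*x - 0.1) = -3.73*x^4 - 2.5*x^3 + 0.59*x^2 + 4.24*x - 3.13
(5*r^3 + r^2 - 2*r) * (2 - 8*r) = -40*r^4 + 2*r^3 + 18*r^2 - 4*r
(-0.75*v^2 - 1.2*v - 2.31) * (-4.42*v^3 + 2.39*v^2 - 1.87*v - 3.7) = 3.315*v^5 + 3.5115*v^4 + 8.7447*v^3 - 0.5019*v^2 + 8.7597*v + 8.547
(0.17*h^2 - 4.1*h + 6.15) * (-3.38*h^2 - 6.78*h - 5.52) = -0.5746*h^4 + 12.7054*h^3 + 6.0726*h^2 - 19.065*h - 33.948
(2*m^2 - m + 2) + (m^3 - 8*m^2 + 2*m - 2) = m^3 - 6*m^2 + m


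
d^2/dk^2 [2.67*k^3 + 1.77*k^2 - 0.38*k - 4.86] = 16.02*k + 3.54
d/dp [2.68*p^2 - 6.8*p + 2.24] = 5.36*p - 6.8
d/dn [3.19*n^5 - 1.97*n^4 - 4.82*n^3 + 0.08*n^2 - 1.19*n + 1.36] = 15.95*n^4 - 7.88*n^3 - 14.46*n^2 + 0.16*n - 1.19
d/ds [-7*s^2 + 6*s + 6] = 6 - 14*s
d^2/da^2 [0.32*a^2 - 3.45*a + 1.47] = 0.640000000000000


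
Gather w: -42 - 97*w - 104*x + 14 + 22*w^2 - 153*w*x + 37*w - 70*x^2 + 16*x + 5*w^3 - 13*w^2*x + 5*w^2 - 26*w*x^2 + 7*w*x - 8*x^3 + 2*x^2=5*w^3 + w^2*(27 - 13*x) + w*(-26*x^2 - 146*x - 60) - 8*x^3 - 68*x^2 - 88*x - 28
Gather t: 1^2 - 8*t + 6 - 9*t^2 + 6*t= -9*t^2 - 2*t + 7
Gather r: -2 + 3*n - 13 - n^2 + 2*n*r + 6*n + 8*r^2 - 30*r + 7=-n^2 + 9*n + 8*r^2 + r*(2*n - 30) - 8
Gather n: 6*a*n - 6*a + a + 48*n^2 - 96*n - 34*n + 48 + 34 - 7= -5*a + 48*n^2 + n*(6*a - 130) + 75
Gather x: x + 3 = x + 3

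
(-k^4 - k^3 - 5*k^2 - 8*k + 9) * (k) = -k^5 - k^4 - 5*k^3 - 8*k^2 + 9*k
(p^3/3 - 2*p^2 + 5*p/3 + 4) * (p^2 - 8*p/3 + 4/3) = p^5/3 - 26*p^4/9 + 67*p^3/9 - 28*p^2/9 - 76*p/9 + 16/3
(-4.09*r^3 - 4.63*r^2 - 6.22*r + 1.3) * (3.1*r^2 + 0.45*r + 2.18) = -12.679*r^5 - 16.1935*r^4 - 30.2817*r^3 - 8.8624*r^2 - 12.9746*r + 2.834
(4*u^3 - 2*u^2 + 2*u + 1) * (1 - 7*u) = -28*u^4 + 18*u^3 - 16*u^2 - 5*u + 1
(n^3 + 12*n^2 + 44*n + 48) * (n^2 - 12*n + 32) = n^5 - 68*n^3 - 96*n^2 + 832*n + 1536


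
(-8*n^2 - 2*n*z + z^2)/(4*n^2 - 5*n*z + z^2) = (2*n + z)/(-n + z)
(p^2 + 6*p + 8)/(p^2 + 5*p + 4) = (p + 2)/(p + 1)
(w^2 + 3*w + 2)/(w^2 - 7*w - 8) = (w + 2)/(w - 8)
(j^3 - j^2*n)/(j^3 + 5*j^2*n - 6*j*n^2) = j/(j + 6*n)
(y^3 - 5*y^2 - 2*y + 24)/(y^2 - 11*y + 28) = (y^2 - y - 6)/(y - 7)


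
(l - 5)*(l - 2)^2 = l^3 - 9*l^2 + 24*l - 20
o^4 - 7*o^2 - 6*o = o*(o - 3)*(o + 1)*(o + 2)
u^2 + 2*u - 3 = (u - 1)*(u + 3)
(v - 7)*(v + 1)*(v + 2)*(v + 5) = v^4 + v^3 - 39*v^2 - 109*v - 70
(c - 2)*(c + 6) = c^2 + 4*c - 12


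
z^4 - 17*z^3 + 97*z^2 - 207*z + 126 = (z - 7)*(z - 6)*(z - 3)*(z - 1)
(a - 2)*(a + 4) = a^2 + 2*a - 8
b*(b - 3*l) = b^2 - 3*b*l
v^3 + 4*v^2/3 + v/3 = v*(v + 1/3)*(v + 1)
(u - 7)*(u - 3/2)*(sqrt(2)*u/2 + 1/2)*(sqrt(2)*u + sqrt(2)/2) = u^4 - 8*u^3 + sqrt(2)*u^3/2 - 4*sqrt(2)*u^2 + 25*u^2/4 + 25*sqrt(2)*u/8 + 21*u/4 + 21*sqrt(2)/8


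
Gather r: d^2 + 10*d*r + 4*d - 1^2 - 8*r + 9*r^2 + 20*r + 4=d^2 + 4*d + 9*r^2 + r*(10*d + 12) + 3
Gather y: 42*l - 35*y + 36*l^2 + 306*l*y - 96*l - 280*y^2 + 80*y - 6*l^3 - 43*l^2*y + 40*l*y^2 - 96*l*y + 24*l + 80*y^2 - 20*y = -6*l^3 + 36*l^2 - 30*l + y^2*(40*l - 200) + y*(-43*l^2 + 210*l + 25)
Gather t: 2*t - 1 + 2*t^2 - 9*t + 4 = 2*t^2 - 7*t + 3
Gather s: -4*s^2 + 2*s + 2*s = -4*s^2 + 4*s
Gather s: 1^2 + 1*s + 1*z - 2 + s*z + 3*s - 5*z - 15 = s*(z + 4) - 4*z - 16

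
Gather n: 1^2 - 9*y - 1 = -9*y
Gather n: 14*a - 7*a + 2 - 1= 7*a + 1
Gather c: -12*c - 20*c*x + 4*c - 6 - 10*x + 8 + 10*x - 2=c*(-20*x - 8)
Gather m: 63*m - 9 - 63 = 63*m - 72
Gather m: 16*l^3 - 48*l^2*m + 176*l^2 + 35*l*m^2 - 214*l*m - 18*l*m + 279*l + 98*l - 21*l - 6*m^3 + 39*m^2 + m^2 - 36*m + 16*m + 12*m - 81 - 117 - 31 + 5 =16*l^3 + 176*l^2 + 356*l - 6*m^3 + m^2*(35*l + 40) + m*(-48*l^2 - 232*l - 8) - 224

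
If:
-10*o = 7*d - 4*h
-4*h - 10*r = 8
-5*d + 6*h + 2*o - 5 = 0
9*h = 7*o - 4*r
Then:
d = -31/1569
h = 2249/3138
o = 943/3138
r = -1705/1569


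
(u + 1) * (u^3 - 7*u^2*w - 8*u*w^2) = u^4 - 7*u^3*w + u^3 - 8*u^2*w^2 - 7*u^2*w - 8*u*w^2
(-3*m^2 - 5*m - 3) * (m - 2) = -3*m^3 + m^2 + 7*m + 6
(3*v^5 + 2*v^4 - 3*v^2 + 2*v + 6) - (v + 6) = 3*v^5 + 2*v^4 - 3*v^2 + v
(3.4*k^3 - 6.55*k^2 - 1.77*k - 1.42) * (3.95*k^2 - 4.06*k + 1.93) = 13.43*k^5 - 39.6765*k^4 + 26.1635*k^3 - 11.0643*k^2 + 2.3491*k - 2.7406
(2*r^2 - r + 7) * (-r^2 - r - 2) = -2*r^4 - r^3 - 10*r^2 - 5*r - 14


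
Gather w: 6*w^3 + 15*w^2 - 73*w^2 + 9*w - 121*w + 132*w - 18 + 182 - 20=6*w^3 - 58*w^2 + 20*w + 144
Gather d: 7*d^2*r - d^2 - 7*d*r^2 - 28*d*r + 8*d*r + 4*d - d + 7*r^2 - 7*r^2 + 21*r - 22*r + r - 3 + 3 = d^2*(7*r - 1) + d*(-7*r^2 - 20*r + 3)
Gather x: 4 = 4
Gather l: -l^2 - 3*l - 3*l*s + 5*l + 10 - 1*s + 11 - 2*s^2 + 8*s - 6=-l^2 + l*(2 - 3*s) - 2*s^2 + 7*s + 15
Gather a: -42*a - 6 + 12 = 6 - 42*a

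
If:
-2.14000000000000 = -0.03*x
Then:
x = 71.33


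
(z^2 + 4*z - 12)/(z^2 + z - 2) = (z^2 + 4*z - 12)/(z^2 + z - 2)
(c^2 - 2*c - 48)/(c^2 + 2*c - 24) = (c - 8)/(c - 4)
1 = 1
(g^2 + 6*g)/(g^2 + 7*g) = (g + 6)/(g + 7)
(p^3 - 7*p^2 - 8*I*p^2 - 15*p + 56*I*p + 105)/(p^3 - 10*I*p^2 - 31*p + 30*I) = (p - 7)/(p - 2*I)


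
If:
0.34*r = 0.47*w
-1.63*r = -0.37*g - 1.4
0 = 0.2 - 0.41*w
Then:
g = -0.81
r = 0.67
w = 0.49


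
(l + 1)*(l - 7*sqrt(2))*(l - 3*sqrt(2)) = l^3 - 10*sqrt(2)*l^2 + l^2 - 10*sqrt(2)*l + 42*l + 42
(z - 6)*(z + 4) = z^2 - 2*z - 24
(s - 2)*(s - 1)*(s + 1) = s^3 - 2*s^2 - s + 2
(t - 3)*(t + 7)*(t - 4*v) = t^3 - 4*t^2*v + 4*t^2 - 16*t*v - 21*t + 84*v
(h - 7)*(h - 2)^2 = h^3 - 11*h^2 + 32*h - 28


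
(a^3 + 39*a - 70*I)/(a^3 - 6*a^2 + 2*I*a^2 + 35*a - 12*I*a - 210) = (a - 2*I)/(a - 6)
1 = 1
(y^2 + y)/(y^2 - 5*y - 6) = y/(y - 6)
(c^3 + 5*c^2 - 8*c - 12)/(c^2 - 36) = (c^2 - c - 2)/(c - 6)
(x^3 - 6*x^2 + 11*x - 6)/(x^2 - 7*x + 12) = (x^2 - 3*x + 2)/(x - 4)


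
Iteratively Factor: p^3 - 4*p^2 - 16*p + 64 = (p - 4)*(p^2 - 16) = (p - 4)*(p + 4)*(p - 4)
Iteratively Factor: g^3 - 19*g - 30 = (g - 5)*(g^2 + 5*g + 6) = (g - 5)*(g + 2)*(g + 3)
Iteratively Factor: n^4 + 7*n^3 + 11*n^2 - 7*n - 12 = (n - 1)*(n^3 + 8*n^2 + 19*n + 12) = (n - 1)*(n + 4)*(n^2 + 4*n + 3) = (n - 1)*(n + 1)*(n + 4)*(n + 3)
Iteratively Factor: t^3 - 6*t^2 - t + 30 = (t + 2)*(t^2 - 8*t + 15) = (t - 3)*(t + 2)*(t - 5)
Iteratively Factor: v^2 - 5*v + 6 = (v - 2)*(v - 3)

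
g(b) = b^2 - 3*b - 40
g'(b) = 2*b - 3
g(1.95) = -42.05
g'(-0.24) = -3.48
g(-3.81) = -14.05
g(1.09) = -42.08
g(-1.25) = -34.69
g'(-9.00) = -21.00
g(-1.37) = -34.01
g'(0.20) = -2.60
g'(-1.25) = -5.50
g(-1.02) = -35.90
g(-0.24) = -39.22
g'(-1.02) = -5.04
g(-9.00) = 68.00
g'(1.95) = 0.90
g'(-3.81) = -10.62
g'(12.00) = 21.00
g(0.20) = -40.56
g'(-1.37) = -5.74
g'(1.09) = -0.82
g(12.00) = 68.00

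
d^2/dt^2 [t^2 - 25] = 2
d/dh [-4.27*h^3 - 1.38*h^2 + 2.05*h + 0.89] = -12.81*h^2 - 2.76*h + 2.05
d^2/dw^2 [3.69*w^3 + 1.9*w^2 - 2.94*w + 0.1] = 22.14*w + 3.8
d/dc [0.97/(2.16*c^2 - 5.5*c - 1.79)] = (5.335 - 4.1904*c)/(-2.16*c^2 + 5.5*c + 1.79)^2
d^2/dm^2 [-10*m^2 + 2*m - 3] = -20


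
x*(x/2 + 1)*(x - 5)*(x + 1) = x^4/2 - x^3 - 13*x^2/2 - 5*x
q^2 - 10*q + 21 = (q - 7)*(q - 3)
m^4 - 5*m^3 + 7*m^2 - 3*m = m*(m - 3)*(m - 1)^2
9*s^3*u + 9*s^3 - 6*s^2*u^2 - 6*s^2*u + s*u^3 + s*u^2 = (-3*s + u)^2*(s*u + s)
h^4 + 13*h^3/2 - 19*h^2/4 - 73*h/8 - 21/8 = (h - 3/2)*(h + 1/2)^2*(h + 7)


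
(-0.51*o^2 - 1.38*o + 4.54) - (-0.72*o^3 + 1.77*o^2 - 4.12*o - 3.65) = 0.72*o^3 - 2.28*o^2 + 2.74*o + 8.19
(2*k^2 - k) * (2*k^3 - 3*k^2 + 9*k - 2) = 4*k^5 - 8*k^4 + 21*k^3 - 13*k^2 + 2*k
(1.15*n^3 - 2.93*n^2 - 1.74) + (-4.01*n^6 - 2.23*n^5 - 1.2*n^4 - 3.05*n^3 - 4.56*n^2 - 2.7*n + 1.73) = -4.01*n^6 - 2.23*n^5 - 1.2*n^4 - 1.9*n^3 - 7.49*n^2 - 2.7*n - 0.01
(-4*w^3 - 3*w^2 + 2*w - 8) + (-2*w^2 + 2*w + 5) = -4*w^3 - 5*w^2 + 4*w - 3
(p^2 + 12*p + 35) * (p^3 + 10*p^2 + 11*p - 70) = p^5 + 22*p^4 + 166*p^3 + 412*p^2 - 455*p - 2450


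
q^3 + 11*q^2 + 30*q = q*(q + 5)*(q + 6)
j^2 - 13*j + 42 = (j - 7)*(j - 6)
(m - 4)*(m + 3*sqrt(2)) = m^2 - 4*m + 3*sqrt(2)*m - 12*sqrt(2)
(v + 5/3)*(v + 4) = v^2 + 17*v/3 + 20/3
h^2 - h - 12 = (h - 4)*(h + 3)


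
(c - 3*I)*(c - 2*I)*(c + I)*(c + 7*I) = c^4 + 3*I*c^3 + 27*c^2 - 13*I*c + 42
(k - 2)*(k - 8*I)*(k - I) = k^3 - 2*k^2 - 9*I*k^2 - 8*k + 18*I*k + 16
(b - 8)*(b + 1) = b^2 - 7*b - 8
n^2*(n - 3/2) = n^3 - 3*n^2/2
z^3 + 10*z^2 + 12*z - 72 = (z - 2)*(z + 6)^2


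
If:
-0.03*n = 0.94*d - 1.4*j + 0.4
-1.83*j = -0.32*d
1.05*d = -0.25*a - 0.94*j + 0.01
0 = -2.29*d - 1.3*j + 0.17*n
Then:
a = 1.75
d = -0.35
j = -0.06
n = -5.20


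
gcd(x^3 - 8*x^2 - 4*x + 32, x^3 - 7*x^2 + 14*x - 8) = x - 2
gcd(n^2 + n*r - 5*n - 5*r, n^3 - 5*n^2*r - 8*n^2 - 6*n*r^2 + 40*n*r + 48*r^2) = n + r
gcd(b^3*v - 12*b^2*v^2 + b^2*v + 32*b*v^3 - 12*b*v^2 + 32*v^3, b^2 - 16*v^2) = -b + 4*v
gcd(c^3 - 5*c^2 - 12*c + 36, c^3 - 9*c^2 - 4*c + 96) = c + 3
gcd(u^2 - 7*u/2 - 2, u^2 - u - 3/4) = u + 1/2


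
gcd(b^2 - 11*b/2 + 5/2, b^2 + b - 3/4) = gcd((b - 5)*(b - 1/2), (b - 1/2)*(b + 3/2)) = b - 1/2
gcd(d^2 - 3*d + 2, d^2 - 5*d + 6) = d - 2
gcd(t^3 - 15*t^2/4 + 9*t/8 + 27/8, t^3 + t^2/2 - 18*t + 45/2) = t^2 - 9*t/2 + 9/2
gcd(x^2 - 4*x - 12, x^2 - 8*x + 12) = x - 6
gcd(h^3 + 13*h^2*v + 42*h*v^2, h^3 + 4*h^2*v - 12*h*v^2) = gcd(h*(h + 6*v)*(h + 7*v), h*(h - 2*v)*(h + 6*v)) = h^2 + 6*h*v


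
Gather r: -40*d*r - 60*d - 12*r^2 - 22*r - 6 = -60*d - 12*r^2 + r*(-40*d - 22) - 6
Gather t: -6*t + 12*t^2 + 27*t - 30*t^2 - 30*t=-18*t^2 - 9*t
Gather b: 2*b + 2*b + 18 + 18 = 4*b + 36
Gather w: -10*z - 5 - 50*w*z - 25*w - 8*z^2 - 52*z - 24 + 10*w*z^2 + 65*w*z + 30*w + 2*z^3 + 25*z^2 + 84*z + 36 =w*(10*z^2 + 15*z + 5) + 2*z^3 + 17*z^2 + 22*z + 7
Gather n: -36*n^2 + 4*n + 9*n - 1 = -36*n^2 + 13*n - 1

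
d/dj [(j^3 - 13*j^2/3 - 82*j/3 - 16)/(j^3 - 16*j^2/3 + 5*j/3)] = 3*(-3*j^4 + 174*j^3 - 315*j^2 - 512*j + 80)/(j^2*(9*j^4 - 96*j^3 + 286*j^2 - 160*j + 25))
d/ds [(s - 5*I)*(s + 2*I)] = 2*s - 3*I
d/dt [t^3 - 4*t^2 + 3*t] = 3*t^2 - 8*t + 3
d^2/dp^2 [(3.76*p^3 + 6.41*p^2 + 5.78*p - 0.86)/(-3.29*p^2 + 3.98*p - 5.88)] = (-2.8421709430404e-14*p^4 - 266.638144*p^3 + 1327.826892*p^2 - 176.673*p - 719.803808)/(35.611289*p^6 - 129.239754*p^5 + 347.281872*p^4 - 525.008168*p^3 + 620.673984*p^2 - 412.818336*p + 203.297472)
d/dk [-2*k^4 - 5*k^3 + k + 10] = -8*k^3 - 15*k^2 + 1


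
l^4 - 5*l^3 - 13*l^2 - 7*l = l*(l - 7)*(l + 1)^2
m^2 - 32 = (m - 4*sqrt(2))*(m + 4*sqrt(2))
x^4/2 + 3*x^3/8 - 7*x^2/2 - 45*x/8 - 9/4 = (x/2 + 1/2)*(x - 3)*(x + 3/4)*(x + 2)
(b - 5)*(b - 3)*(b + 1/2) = b^3 - 15*b^2/2 + 11*b + 15/2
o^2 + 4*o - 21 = (o - 3)*(o + 7)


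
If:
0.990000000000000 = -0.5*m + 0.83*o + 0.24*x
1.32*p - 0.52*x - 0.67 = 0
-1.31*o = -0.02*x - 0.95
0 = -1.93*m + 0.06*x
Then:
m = 0.05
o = 0.75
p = 1.15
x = 1.64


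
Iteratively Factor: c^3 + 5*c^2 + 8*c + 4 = (c + 1)*(c^2 + 4*c + 4) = (c + 1)*(c + 2)*(c + 2)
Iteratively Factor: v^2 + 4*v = (v)*(v + 4)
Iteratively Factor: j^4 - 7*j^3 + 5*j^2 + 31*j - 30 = (j - 5)*(j^3 - 2*j^2 - 5*j + 6) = (j - 5)*(j + 2)*(j^2 - 4*j + 3) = (j - 5)*(j - 3)*(j + 2)*(j - 1)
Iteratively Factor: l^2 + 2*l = (l)*(l + 2)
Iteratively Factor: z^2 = (z)*(z)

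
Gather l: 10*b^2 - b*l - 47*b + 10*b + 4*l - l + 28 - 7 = 10*b^2 - 37*b + l*(3 - b) + 21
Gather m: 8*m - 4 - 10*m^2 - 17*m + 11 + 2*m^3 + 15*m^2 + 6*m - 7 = 2*m^3 + 5*m^2 - 3*m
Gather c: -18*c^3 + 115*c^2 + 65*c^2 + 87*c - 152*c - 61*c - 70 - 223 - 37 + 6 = -18*c^3 + 180*c^2 - 126*c - 324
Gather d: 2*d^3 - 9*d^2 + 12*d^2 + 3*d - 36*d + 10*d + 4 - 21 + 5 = 2*d^3 + 3*d^2 - 23*d - 12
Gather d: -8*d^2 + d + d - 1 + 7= -8*d^2 + 2*d + 6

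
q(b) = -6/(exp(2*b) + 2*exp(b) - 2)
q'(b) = -6*(-2*exp(2*b) - 2*exp(b))/(exp(2*b) + 2*exp(b) - 2)^2 = 12*(exp(b) + 1)*exp(b)/(exp(2*b) + 2*exp(b) - 2)^2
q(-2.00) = 3.51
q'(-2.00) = 0.63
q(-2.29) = 3.36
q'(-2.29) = 0.42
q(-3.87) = 3.06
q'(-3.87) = 0.07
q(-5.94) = 3.01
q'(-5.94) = 0.01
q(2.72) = -0.02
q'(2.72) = 0.04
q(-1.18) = 4.65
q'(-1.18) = 2.89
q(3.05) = -0.01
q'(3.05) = 0.02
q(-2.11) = 3.44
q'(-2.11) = 0.54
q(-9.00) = 3.00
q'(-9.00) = 0.00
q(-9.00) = 3.00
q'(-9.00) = 0.00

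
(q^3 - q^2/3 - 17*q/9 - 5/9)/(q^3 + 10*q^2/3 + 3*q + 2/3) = (q - 5/3)/(q + 2)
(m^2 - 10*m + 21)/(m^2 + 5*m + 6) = (m^2 - 10*m + 21)/(m^2 + 5*m + 6)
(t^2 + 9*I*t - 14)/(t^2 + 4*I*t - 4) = (t + 7*I)/(t + 2*I)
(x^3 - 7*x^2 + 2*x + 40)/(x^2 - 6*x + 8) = (x^2 - 3*x - 10)/(x - 2)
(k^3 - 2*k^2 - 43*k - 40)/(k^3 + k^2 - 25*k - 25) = (k - 8)/(k - 5)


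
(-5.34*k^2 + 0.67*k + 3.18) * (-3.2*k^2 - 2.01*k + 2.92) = 17.088*k^4 + 8.5894*k^3 - 27.1155*k^2 - 4.4354*k + 9.2856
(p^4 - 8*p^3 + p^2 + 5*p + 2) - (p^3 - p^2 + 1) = p^4 - 9*p^3 + 2*p^2 + 5*p + 1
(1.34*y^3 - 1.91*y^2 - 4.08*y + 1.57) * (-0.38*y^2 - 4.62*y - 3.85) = -0.5092*y^5 - 5.465*y^4 + 5.2156*y^3 + 25.6065*y^2 + 8.4546*y - 6.0445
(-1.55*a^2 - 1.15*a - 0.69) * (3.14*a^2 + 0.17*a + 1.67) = -4.867*a^4 - 3.8745*a^3 - 4.9506*a^2 - 2.0378*a - 1.1523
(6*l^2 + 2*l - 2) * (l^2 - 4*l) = 6*l^4 - 22*l^3 - 10*l^2 + 8*l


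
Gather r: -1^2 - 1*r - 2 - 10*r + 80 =77 - 11*r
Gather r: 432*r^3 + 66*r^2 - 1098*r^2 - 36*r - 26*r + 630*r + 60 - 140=432*r^3 - 1032*r^2 + 568*r - 80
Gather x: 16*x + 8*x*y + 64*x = x*(8*y + 80)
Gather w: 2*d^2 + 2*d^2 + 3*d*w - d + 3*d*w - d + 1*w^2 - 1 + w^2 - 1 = 4*d^2 + 6*d*w - 2*d + 2*w^2 - 2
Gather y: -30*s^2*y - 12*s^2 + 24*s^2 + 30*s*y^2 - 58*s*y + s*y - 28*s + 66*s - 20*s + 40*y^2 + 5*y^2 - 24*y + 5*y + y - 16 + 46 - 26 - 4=12*s^2 + 18*s + y^2*(30*s + 45) + y*(-30*s^2 - 57*s - 18)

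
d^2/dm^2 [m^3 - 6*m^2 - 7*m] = 6*m - 12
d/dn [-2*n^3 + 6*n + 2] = 6 - 6*n^2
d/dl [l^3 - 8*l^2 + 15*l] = 3*l^2 - 16*l + 15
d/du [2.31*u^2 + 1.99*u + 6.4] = 4.62*u + 1.99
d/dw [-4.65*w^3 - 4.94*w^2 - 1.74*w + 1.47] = -13.95*w^2 - 9.88*w - 1.74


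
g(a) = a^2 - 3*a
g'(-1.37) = -5.74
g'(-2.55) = -8.10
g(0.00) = 0.00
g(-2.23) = 11.66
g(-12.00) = 180.00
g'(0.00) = -3.00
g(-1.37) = 5.99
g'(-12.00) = -27.00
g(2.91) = -0.26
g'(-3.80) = -10.60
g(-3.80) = 25.84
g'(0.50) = -2.00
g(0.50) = -1.25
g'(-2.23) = -7.46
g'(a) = 2*a - 3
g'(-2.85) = -8.70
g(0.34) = -0.90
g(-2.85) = 16.67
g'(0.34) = -2.32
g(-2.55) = 14.15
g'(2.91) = 2.82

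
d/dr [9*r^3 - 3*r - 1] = 27*r^2 - 3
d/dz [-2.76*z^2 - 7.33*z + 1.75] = -5.52*z - 7.33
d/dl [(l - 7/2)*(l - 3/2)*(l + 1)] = 3*l^2 - 8*l + 1/4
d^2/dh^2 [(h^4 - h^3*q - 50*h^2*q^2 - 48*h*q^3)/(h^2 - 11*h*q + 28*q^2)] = 2*(h^6 - 33*h^5*q + 447*h^4*q^2 - 3155*h^3*q^3 + 9828*h^2*q^4 + 1680*h*q^5 - 53984*q^6)/(h^6 - 33*h^5*q + 447*h^4*q^2 - 3179*h^3*q^3 + 12516*h^2*q^4 - 25872*h*q^5 + 21952*q^6)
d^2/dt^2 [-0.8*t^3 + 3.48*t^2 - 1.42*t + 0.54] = 6.96 - 4.8*t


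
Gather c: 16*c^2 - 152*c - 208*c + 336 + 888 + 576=16*c^2 - 360*c + 1800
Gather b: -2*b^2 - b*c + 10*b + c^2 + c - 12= -2*b^2 + b*(10 - c) + c^2 + c - 12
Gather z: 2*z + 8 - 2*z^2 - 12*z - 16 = -2*z^2 - 10*z - 8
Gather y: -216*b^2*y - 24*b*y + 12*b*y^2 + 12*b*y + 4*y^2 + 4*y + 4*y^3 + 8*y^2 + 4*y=4*y^3 + y^2*(12*b + 12) + y*(-216*b^2 - 12*b + 8)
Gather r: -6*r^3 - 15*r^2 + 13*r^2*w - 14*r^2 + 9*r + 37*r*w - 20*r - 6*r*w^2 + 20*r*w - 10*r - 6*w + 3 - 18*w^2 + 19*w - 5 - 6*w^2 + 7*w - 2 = -6*r^3 + r^2*(13*w - 29) + r*(-6*w^2 + 57*w - 21) - 24*w^2 + 20*w - 4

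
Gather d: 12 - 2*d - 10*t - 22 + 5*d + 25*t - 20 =3*d + 15*t - 30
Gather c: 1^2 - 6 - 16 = -21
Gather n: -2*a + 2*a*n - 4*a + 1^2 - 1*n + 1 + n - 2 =2*a*n - 6*a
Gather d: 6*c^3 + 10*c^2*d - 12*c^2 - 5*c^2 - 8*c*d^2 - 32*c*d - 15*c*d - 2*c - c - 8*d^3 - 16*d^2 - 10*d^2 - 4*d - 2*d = 6*c^3 - 17*c^2 - 3*c - 8*d^3 + d^2*(-8*c - 26) + d*(10*c^2 - 47*c - 6)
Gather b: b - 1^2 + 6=b + 5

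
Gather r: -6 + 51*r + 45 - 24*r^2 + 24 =-24*r^2 + 51*r + 63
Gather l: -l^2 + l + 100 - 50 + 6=-l^2 + l + 56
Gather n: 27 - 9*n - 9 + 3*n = 18 - 6*n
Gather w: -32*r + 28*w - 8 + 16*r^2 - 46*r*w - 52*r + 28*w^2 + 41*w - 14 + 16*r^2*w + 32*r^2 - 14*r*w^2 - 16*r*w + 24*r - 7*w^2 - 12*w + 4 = 48*r^2 - 60*r + w^2*(21 - 14*r) + w*(16*r^2 - 62*r + 57) - 18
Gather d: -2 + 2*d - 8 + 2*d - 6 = 4*d - 16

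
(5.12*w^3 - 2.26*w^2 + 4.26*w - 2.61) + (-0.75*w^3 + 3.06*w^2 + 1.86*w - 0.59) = 4.37*w^3 + 0.8*w^2 + 6.12*w - 3.2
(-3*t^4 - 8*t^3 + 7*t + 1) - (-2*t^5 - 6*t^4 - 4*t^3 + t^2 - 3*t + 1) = 2*t^5 + 3*t^4 - 4*t^3 - t^2 + 10*t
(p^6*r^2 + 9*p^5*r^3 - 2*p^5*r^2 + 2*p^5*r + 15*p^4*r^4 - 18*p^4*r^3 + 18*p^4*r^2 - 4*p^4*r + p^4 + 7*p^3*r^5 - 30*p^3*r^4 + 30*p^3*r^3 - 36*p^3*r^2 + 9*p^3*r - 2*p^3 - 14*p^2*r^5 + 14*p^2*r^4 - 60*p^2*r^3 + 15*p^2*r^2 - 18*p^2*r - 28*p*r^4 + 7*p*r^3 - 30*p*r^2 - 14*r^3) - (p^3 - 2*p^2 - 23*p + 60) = p^6*r^2 + 9*p^5*r^3 - 2*p^5*r^2 + 2*p^5*r + 15*p^4*r^4 - 18*p^4*r^3 + 18*p^4*r^2 - 4*p^4*r + p^4 + 7*p^3*r^5 - 30*p^3*r^4 + 30*p^3*r^3 - 36*p^3*r^2 + 9*p^3*r - 3*p^3 - 14*p^2*r^5 + 14*p^2*r^4 - 60*p^2*r^3 + 15*p^2*r^2 - 18*p^2*r + 2*p^2 - 28*p*r^4 + 7*p*r^3 - 30*p*r^2 + 23*p - 14*r^3 - 60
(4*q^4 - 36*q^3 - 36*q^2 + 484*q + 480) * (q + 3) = 4*q^5 - 24*q^4 - 144*q^3 + 376*q^2 + 1932*q + 1440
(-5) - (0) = -5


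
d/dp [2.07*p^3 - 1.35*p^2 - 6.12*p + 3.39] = 6.21*p^2 - 2.7*p - 6.12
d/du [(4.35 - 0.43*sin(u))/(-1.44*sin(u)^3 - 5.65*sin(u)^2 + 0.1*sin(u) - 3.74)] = (-1.2384*sin(u)^3 + 16.3625*sin(u)^2 + 49.155*sin(u) + 1.1732)*cos(u)/(2.0736*sin(u)^6 + 16.272*sin(u)^5 + 31.6345*sin(u)^4 + 9.6412*sin(u)^3 + 42.272*sin(u)^2 - 0.748*sin(u) + 13.9876)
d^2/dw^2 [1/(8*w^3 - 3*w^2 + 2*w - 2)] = 2*(3*(1 - 8*w)*(8*w^3 - 3*w^2 + 2*w - 2) + 4*(12*w^2 - 3*w + 1)^2)/(8*w^3 - 3*w^2 + 2*w - 2)^3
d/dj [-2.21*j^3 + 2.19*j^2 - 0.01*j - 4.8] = -6.63*j^2 + 4.38*j - 0.01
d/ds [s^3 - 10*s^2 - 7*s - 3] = 3*s^2 - 20*s - 7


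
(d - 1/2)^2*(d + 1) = d^3 - 3*d/4 + 1/4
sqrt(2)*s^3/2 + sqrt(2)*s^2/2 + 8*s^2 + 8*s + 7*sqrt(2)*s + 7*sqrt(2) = (s + sqrt(2))*(s + 7*sqrt(2))*(sqrt(2)*s/2 + sqrt(2)/2)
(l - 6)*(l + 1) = l^2 - 5*l - 6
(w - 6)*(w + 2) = w^2 - 4*w - 12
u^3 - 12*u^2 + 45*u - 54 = (u - 6)*(u - 3)^2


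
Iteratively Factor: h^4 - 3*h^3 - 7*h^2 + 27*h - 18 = (h - 3)*(h^3 - 7*h + 6) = (h - 3)*(h - 2)*(h^2 + 2*h - 3) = (h - 3)*(h - 2)*(h - 1)*(h + 3)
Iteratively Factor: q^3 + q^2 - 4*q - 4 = (q + 2)*(q^2 - q - 2) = (q - 2)*(q + 2)*(q + 1)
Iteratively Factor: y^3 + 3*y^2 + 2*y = (y + 1)*(y^2 + 2*y) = (y + 1)*(y + 2)*(y)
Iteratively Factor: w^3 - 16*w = (w + 4)*(w^2 - 4*w) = (w - 4)*(w + 4)*(w)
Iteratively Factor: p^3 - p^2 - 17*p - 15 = (p - 5)*(p^2 + 4*p + 3) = (p - 5)*(p + 1)*(p + 3)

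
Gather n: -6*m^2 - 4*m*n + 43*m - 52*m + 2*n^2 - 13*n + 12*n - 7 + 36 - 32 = -6*m^2 - 9*m + 2*n^2 + n*(-4*m - 1) - 3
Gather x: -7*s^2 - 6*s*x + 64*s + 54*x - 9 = -7*s^2 + 64*s + x*(54 - 6*s) - 9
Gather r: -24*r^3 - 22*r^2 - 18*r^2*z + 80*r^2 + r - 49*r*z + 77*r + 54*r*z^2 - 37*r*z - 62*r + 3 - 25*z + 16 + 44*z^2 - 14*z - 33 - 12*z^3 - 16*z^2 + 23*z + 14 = -24*r^3 + r^2*(58 - 18*z) + r*(54*z^2 - 86*z + 16) - 12*z^3 + 28*z^2 - 16*z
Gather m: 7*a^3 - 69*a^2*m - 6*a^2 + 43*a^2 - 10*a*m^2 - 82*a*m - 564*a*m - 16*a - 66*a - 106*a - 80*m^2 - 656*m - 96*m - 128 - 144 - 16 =7*a^3 + 37*a^2 - 188*a + m^2*(-10*a - 80) + m*(-69*a^2 - 646*a - 752) - 288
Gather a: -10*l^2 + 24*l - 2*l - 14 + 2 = -10*l^2 + 22*l - 12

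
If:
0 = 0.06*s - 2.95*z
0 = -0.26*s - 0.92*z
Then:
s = 0.00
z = 0.00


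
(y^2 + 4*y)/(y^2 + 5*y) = (y + 4)/(y + 5)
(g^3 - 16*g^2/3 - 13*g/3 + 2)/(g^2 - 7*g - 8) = (g^2 - 19*g/3 + 2)/(g - 8)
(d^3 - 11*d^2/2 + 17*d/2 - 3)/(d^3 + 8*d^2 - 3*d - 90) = (d^2 - 5*d/2 + 1)/(d^2 + 11*d + 30)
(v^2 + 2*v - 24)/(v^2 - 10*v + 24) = (v + 6)/(v - 6)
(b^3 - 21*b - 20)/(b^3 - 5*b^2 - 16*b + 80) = (b + 1)/(b - 4)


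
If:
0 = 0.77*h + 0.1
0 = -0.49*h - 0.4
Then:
No Solution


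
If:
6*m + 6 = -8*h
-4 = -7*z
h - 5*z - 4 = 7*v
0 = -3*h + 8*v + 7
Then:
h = -41/91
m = -109/273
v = -95/91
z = 4/7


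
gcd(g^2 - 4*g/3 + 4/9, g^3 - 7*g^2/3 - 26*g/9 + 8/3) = g - 2/3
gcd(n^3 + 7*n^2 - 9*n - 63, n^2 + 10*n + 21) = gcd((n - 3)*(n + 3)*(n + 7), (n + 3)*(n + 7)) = n^2 + 10*n + 21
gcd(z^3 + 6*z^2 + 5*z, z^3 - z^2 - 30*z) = z^2 + 5*z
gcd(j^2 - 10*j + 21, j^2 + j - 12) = j - 3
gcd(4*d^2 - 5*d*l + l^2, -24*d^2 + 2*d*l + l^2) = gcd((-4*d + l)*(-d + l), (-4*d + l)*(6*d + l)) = 4*d - l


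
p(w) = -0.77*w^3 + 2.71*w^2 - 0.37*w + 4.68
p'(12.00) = -267.97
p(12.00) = -940.08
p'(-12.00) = -398.05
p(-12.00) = 1729.92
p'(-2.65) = -30.95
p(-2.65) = 39.02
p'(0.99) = 2.73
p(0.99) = 6.22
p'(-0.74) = -5.65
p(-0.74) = 6.75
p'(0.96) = 2.70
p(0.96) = 6.14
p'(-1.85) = -18.30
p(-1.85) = 19.51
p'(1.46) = 2.62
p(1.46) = 7.52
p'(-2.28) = -24.74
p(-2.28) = 28.74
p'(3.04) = -5.24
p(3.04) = 6.97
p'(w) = -2.31*w^2 + 5.42*w - 0.37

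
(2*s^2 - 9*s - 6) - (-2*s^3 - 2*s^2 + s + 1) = 2*s^3 + 4*s^2 - 10*s - 7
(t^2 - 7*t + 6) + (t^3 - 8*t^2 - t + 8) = t^3 - 7*t^2 - 8*t + 14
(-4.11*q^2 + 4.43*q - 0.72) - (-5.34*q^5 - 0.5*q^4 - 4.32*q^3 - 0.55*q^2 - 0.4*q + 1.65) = 5.34*q^5 + 0.5*q^4 + 4.32*q^3 - 3.56*q^2 + 4.83*q - 2.37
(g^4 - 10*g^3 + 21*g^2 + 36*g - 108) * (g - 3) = g^5 - 13*g^4 + 51*g^3 - 27*g^2 - 216*g + 324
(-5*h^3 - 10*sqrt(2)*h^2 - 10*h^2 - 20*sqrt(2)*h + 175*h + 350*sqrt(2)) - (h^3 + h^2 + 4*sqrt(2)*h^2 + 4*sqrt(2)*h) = -6*h^3 - 14*sqrt(2)*h^2 - 11*h^2 - 24*sqrt(2)*h + 175*h + 350*sqrt(2)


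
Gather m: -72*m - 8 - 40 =-72*m - 48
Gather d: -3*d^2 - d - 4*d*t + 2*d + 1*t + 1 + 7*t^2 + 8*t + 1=-3*d^2 + d*(1 - 4*t) + 7*t^2 + 9*t + 2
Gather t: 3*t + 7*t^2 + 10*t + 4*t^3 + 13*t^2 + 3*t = 4*t^3 + 20*t^2 + 16*t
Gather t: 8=8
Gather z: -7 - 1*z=-z - 7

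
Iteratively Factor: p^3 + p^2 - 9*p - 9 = (p - 3)*(p^2 + 4*p + 3) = (p - 3)*(p + 3)*(p + 1)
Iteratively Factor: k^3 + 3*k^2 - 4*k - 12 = (k + 3)*(k^2 - 4) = (k - 2)*(k + 3)*(k + 2)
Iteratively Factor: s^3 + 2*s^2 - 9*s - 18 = (s + 3)*(s^2 - s - 6) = (s + 2)*(s + 3)*(s - 3)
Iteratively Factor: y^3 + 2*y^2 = (y)*(y^2 + 2*y) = y^2*(y + 2)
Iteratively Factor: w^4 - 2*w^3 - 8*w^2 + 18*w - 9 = (w - 1)*(w^3 - w^2 - 9*w + 9) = (w - 3)*(w - 1)*(w^2 + 2*w - 3) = (w - 3)*(w - 1)*(w + 3)*(w - 1)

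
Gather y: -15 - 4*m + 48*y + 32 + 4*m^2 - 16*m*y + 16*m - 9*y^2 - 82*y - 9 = 4*m^2 + 12*m - 9*y^2 + y*(-16*m - 34) + 8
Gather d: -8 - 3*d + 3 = -3*d - 5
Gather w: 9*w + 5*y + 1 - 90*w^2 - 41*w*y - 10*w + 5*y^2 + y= -90*w^2 + w*(-41*y - 1) + 5*y^2 + 6*y + 1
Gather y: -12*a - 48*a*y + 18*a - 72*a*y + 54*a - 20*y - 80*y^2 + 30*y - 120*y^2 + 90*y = 60*a - 200*y^2 + y*(100 - 120*a)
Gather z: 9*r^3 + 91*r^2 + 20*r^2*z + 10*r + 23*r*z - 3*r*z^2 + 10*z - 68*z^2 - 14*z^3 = 9*r^3 + 91*r^2 + 10*r - 14*z^3 + z^2*(-3*r - 68) + z*(20*r^2 + 23*r + 10)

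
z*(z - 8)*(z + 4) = z^3 - 4*z^2 - 32*z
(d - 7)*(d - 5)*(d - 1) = d^3 - 13*d^2 + 47*d - 35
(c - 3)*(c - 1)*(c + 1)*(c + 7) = c^4 + 4*c^3 - 22*c^2 - 4*c + 21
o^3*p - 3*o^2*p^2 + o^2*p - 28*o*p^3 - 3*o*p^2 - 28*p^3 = (o - 7*p)*(o + 4*p)*(o*p + p)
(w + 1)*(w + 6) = w^2 + 7*w + 6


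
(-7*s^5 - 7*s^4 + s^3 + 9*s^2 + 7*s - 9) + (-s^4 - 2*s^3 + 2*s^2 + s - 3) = -7*s^5 - 8*s^4 - s^3 + 11*s^2 + 8*s - 12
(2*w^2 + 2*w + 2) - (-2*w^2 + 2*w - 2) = 4*w^2 + 4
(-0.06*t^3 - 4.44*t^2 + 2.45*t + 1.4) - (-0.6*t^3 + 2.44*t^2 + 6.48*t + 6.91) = 0.54*t^3 - 6.88*t^2 - 4.03*t - 5.51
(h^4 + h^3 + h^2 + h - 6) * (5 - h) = -h^5 + 4*h^4 + 4*h^3 + 4*h^2 + 11*h - 30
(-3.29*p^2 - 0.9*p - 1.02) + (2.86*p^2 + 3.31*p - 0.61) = -0.43*p^2 + 2.41*p - 1.63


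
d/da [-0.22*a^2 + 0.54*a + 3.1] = 0.54 - 0.44*a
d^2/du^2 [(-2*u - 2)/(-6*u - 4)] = 6/(3*u + 2)^3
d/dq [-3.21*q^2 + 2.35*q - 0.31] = 2.35 - 6.42*q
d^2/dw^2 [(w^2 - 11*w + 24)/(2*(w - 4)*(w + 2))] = 3*(-3*w^3 + 32*w^2 - 136*w + 176)/(w^6 - 6*w^5 - 12*w^4 + 88*w^3 + 96*w^2 - 384*w - 512)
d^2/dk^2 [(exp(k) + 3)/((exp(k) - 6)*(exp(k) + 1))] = (exp(4*k) + 17*exp(3*k) - 9*exp(2*k) + 117*exp(k) - 54)*exp(k)/(exp(6*k) - 15*exp(5*k) + 57*exp(4*k) + 55*exp(3*k) - 342*exp(2*k) - 540*exp(k) - 216)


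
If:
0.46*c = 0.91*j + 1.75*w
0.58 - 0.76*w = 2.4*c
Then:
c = 0.241666666666667 - 0.316666666666667*w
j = 0.122161172161172 - 2.08315018315018*w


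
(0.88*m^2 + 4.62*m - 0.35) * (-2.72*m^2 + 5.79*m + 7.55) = -2.3936*m^4 - 7.4712*m^3 + 34.3458*m^2 + 32.8545*m - 2.6425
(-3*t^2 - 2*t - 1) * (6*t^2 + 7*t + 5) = -18*t^4 - 33*t^3 - 35*t^2 - 17*t - 5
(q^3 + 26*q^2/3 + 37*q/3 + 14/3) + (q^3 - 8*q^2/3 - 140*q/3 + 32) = 2*q^3 + 6*q^2 - 103*q/3 + 110/3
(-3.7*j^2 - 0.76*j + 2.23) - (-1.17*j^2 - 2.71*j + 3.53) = -2.53*j^2 + 1.95*j - 1.3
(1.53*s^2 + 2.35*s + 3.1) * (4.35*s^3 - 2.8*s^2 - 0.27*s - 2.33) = 6.6555*s^5 + 5.9385*s^4 + 6.4919*s^3 - 12.8794*s^2 - 6.3125*s - 7.223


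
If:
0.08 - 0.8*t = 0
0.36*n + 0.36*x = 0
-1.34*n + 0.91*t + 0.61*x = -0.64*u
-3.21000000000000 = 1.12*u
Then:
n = -0.89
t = 0.10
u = -2.87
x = 0.89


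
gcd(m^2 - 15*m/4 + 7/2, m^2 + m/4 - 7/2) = m - 7/4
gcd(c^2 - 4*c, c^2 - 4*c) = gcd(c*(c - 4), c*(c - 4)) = c^2 - 4*c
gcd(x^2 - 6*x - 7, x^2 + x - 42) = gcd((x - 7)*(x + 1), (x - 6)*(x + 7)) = 1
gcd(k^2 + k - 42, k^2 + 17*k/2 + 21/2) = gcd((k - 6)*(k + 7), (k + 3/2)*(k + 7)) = k + 7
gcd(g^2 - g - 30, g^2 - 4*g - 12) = g - 6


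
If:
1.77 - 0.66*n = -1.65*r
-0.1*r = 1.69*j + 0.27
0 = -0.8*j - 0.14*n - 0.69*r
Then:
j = -0.15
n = 2.06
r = -0.25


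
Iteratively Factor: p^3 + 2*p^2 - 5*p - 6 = (p + 1)*(p^2 + p - 6) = (p - 2)*(p + 1)*(p + 3)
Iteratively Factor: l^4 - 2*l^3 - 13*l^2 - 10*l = (l + 1)*(l^3 - 3*l^2 - 10*l) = (l + 1)*(l + 2)*(l^2 - 5*l) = (l - 5)*(l + 1)*(l + 2)*(l)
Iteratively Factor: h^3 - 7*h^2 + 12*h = (h - 3)*(h^2 - 4*h) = (h - 4)*(h - 3)*(h)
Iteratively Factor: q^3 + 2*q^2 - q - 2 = (q + 1)*(q^2 + q - 2) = (q + 1)*(q + 2)*(q - 1)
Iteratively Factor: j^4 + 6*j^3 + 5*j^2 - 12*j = (j - 1)*(j^3 + 7*j^2 + 12*j) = (j - 1)*(j + 4)*(j^2 + 3*j) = (j - 1)*(j + 3)*(j + 4)*(j)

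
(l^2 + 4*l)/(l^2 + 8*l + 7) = l*(l + 4)/(l^2 + 8*l + 7)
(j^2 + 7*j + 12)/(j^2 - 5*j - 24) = (j + 4)/(j - 8)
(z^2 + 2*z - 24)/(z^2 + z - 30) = (z - 4)/(z - 5)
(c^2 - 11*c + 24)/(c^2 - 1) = (c^2 - 11*c + 24)/(c^2 - 1)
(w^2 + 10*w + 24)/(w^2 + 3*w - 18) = (w + 4)/(w - 3)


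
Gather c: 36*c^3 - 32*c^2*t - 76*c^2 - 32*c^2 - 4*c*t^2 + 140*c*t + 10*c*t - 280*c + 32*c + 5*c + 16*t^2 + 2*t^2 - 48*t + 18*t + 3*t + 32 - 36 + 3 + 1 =36*c^3 + c^2*(-32*t - 108) + c*(-4*t^2 + 150*t - 243) + 18*t^2 - 27*t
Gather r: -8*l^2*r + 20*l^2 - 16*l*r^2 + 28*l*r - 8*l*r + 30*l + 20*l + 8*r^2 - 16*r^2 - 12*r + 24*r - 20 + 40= 20*l^2 + 50*l + r^2*(-16*l - 8) + r*(-8*l^2 + 20*l + 12) + 20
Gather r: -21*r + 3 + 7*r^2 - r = 7*r^2 - 22*r + 3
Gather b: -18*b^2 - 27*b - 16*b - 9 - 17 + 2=-18*b^2 - 43*b - 24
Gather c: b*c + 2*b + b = b*c + 3*b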